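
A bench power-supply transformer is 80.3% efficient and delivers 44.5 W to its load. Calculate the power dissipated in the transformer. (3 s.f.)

P_loss ≈ 10.9 W

P_in = P_out/η = 44.5/0.803 = 55.4172 W.
P_loss = P_in − P_out = 55.4172 − 44.5 = 10.9 W.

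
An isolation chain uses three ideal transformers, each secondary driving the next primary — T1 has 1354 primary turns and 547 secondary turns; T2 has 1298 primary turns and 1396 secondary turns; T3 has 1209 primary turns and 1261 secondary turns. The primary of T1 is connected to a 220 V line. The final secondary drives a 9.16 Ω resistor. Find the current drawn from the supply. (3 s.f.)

I_supply ≈ 4.93 A

After T1: V = 220.00 × 547/1354 = 88.877 V.
After T2: V = 88.877 × 1396/1298 = 95.588 V.
After T3: V = 95.588 × 1261/1209 = 99.699 V.
I_load = 99.699/9.16 = 10.884 A, so P_out = 99.699 × 10.884 = 1085.1 W.
All ideal ⇒ P_in = P_out, so I_supply = 1085.1/220 = 4.93 A.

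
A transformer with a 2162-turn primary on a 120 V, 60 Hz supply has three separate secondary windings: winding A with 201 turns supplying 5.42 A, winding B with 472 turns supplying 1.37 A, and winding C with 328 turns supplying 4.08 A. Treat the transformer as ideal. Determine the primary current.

I_p ≈ 1.42 A

V_A = 120 × 201/2162 = 11.156 V; V_B = 120 × 472/2162 = 26.198 V; V_C = 120 × 328/2162 = 18.205 V.
P_out = V_A I_A + V_B I_B + V_C I_C = 11.156×5.42 + 26.198×1.37 + 18.205×4.08 = 60.467 + 35.891 + 74.278 = 170.64 W.
Ideal ⇒ P_in = P_out, so I_p = P_out/V_p = 170.64/120 = 1.42 A.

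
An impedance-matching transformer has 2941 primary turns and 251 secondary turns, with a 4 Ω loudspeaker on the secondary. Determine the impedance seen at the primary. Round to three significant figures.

Z_p ≈ 549 Ω

Z_p = (N_p/N_s)² × Z_s = (2941/251)² × 4 = 549 Ω.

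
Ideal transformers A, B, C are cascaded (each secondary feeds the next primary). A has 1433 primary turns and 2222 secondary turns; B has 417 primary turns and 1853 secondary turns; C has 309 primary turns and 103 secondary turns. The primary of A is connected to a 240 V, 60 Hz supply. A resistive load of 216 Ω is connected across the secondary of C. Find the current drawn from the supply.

I_supply ≈ 5.86 A

After A: V = 240.00 × 2222/1433 = 372.14 V.
After B: V = 372.14 × 1853/417 = 1653.7 V.
After C: V = 1653.7 × 103/309 = 551.22 V.
I_load = 551.22/216 = 2.5520 A, so P_out = 551.22 × 2.5520 = 1406.7 W.
All ideal ⇒ P_in = P_out, so I_supply = 1406.7/240 = 5.86 A.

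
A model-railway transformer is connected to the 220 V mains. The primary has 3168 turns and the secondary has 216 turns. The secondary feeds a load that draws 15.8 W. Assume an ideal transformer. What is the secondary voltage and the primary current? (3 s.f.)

V_s = V_p × N_s/N_p = 220 × 216/3168 = 15.000 V.
I_s = P/V_s = 15.8/15.000 = 1.0533 A.
I_p = I_s × N_s/N_p = 1.0533 × 216/3168 = 0.0718 A.

V_s ≈ 15.0 V, I_p ≈ 0.0718 A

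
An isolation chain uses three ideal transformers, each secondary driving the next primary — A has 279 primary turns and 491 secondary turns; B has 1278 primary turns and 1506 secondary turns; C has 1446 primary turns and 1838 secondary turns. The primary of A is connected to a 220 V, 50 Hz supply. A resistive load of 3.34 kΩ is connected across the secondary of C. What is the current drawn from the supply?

Secondary of A: V = 220.00 × 491/279 = 387.17 V.
Secondary of B: V = 387.17 × 1506/1278 = 456.24 V.
Secondary of C: V = 456.24 × 1838/1446 = 579.92 V.
I_load = 579.92/3340 = 0.17363 A, so P_out = 579.92 × 0.17363 = 100.69 W.
All ideal ⇒ P_in = P_out, so I_supply = 100.69/220 = 0.458 A.

I_supply ≈ 0.458 A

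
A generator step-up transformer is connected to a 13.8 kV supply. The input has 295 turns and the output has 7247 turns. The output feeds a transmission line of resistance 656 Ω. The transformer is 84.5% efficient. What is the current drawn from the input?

V_out = 13800 × 7247/295 = 339010 V.
I_out = V_out/R = 339010/656 = 516.79 A.
P_out = V_out I_out = 339010 × 516.79 = 1.7520×10^8 W.
P_in = P_out/η = 1.7520×10^8/0.845 = 2.0733×10^8 W.
I_in = P_in/V_in = 2.0733×10^8/13800 = 15000 A.

I_in ≈ 15000 A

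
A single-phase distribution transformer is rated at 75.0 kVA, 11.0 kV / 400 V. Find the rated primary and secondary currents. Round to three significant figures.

I_p ≈ 6.82 A, I_s ≈ 188 A

I_p = S/V_p = 75000/11000 = 6.82 A.
I_s = S/V_s = 75000/400 = 188 A.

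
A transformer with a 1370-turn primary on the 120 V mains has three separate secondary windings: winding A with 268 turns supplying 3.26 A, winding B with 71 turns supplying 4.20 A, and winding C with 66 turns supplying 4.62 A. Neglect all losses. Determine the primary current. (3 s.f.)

V_A = 120 × 268/1370 = 23.474 V; V_B = 120 × 71/1370 = 6.2190 V; V_C = 120 × 66/1370 = 5.7810 V.
P_out = V_A I_A + V_B I_B + V_C I_C = 23.474×3.26 + 6.2190×4.20 + 5.7810×4.62 = 76.527 + 26.120 + 26.708 = 129.35 W.
Ideal ⇒ P_in = P_out, so I_p = P_out/V_p = 129.35/120 = 1.08 A.

I_p ≈ 1.08 A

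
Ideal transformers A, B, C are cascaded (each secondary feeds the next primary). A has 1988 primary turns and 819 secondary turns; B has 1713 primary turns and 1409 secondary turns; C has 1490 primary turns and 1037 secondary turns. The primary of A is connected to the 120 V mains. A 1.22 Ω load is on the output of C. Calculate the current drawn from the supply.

After A: V = 120.00 × 819/1988 = 49.437 V.
After B: V = 49.437 × 1409/1713 = 40.663 V.
After C: V = 40.663 × 1037/1490 = 28.301 V.
I_load = 28.301/1.22 = 23.197 A, so P_out = 28.301 × 23.197 = 656.49 W.
All ideal ⇒ P_in = P_out, so I_supply = 656.49/120 = 5.47 A.

I_supply ≈ 5.47 A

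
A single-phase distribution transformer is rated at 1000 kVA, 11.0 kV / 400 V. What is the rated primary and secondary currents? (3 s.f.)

I_p ≈ 90.9 A, I_s ≈ 2500 A

I_p = S/V_p = 1000000/11000 = 90.9 A.
I_s = S/V_s = 1000000/400 = 2500 A.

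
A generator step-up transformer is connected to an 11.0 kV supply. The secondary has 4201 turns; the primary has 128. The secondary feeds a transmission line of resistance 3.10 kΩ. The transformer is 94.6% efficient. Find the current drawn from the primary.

I_p ≈ 4040 A

V_s = 11000 × 4201/128 = 361020 V.
I_s = V_s/R = 361020/3100 = 116.46 A.
P_out = V_s I_s = 361020 × 116.46 = 4.2044×10^7 W.
P_in = P_out/η = 4.2044×10^7/0.946 = 4.4444×10^7 W.
I_p = P_in/V_p = 4.4444×10^7/11000 = 4040 A.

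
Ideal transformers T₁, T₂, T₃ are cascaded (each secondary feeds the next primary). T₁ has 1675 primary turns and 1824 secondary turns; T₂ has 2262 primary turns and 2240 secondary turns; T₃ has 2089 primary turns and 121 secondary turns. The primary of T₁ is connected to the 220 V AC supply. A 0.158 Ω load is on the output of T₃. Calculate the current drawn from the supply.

Secondary of T₁: V = 220.00 × 1824/1675 = 239.57 V.
Secondary of T₂: V = 239.57 × 2240/2262 = 237.24 V.
Secondary of T₃: V = 237.24 × 121/2089 = 13.742 V.
I_load = 13.742/0.158 = 86.972 A, so P_out = 13.742 × 86.972 = 1195.1 W.
All ideal ⇒ P_in = P_out, so I_supply = 1195.1/220 = 5.43 A.

I_supply ≈ 5.43 A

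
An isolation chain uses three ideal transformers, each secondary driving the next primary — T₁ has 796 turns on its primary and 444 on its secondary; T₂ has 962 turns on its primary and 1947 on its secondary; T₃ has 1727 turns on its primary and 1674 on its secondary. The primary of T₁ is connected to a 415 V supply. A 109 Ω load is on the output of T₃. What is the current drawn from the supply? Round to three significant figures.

I_supply ≈ 4.56 A

Secondary of T₁: V = 415.00 × 444/796 = 231.48 V.
Secondary of T₂: V = 231.48 × 1947/962 = 468.50 V.
Secondary of T₃: V = 468.50 × 1674/1727 = 454.12 V.
I_load = 454.12/109 = 4.1663 A, so P_out = 454.12 × 4.1663 = 1892.0 W.
All ideal ⇒ P_in = P_out, so I_supply = 1892.0/415 = 4.56 A.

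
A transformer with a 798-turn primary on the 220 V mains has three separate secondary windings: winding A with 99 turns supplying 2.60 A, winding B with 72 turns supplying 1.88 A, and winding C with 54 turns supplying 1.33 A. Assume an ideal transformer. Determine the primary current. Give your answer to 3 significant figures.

I_p ≈ 0.582 A

V_A = 220 × 99/798 = 27.293 V; V_B = 220 × 72/798 = 19.850 V; V_C = 220 × 54/798 = 14.887 V.
P_out = V_A I_A + V_B I_B + V_C I_C = 27.293×2.60 + 19.850×1.88 + 14.887×1.33 = 70.962 + 37.317 + 19.800 = 128.08 W.
Ideal ⇒ P_in = P_out, so I_p = P_out/V_p = 128.08/220 = 0.582 A.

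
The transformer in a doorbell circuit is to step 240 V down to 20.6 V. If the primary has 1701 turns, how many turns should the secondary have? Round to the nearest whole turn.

N_s = 146 turns

N_s/N_p = V_s/V_p, so N_s = 1701 × 20.6/240 = 146.0 ≈ 146 turns.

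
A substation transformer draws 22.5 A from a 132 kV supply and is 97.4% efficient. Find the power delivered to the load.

P_out ≈ 2.89×10^6 W

P_in = V_p I_p = 132000 × 22.5 = 2.9700×10^6 W.
P_out = η P_in = 0.974 × 2.9700×10^6 = 2.89×10^6 W.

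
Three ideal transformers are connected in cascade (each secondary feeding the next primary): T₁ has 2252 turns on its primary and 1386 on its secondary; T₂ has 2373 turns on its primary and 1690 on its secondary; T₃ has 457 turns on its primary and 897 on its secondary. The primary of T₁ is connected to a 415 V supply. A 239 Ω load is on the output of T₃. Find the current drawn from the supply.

I_supply ≈ 1.29 A

Secondary of T₁: V = 415.00 × 1386/2252 = 255.41 V.
Secondary of T₂: V = 255.41 × 1690/2373 = 181.90 V.
Secondary of T₃: V = 181.90 × 897/457 = 357.03 V.
I_load = 357.03/239 = 1.4939 A, so P_out = 357.03 × 1.4939 = 533.36 W.
All ideal ⇒ P_in = P_out, so I_supply = 533.36/415 = 1.29 A.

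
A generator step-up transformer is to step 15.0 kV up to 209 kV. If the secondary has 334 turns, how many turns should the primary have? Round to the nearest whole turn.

N_p/N_s = V_p/V_s, so N_p = 334 × 15000/209000 = 24.0 ≈ 24 turns.

N_p = 24 turns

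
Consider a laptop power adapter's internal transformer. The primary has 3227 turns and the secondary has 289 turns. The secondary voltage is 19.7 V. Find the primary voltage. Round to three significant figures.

V_p ≈ 220 V

V_p/V_s = N_p/N_s, so V_p = 19.7 × 3227/289 = 220 V.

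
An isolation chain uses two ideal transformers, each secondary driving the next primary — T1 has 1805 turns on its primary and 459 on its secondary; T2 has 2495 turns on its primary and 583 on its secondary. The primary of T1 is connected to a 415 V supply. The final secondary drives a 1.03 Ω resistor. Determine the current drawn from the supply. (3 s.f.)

I_supply ≈ 1.42 A

Secondary of T1: V = 415.00 × 459/1805 = 105.53 V.
Secondary of T2: V = 105.53 × 583/2495 = 24.659 V.
I_load = 24.659/1.03 = 23.941 A, so P_out = 24.659 × 23.941 = 590.37 W.
All ideal ⇒ P_in = P_out, so I_supply = 590.37/415 = 1.42 A.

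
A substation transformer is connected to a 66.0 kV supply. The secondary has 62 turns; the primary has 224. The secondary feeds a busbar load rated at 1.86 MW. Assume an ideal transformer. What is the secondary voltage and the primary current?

V_s = V_p × N_s/N_p = 66000 × 62/224 = 18268 V.
I_s = P/V_s = 1.86×10^6/18268 = 101.82 A.
I_p = I_s × N_s/N_p = 101.82 × 62/224 = 28.2 A.

V_s ≈ 18300 V, I_p ≈ 28.2 A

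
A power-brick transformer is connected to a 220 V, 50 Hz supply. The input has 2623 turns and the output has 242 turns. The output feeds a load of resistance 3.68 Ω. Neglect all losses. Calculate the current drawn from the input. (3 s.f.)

V_out = V_in × N_out/N_in = 220 × 242/2623 = 20.297 V.
I_out = V_out/R = 20.297/3.68 = 5.5156 A.
For an ideal transformer I_in N_in = I_out N_out, so I_in = 5.5156 × 242/2623 = 0.509 A.

I_in ≈ 0.509 A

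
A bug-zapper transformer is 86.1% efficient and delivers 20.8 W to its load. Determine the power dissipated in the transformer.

P_loss ≈ 3.36 W

P_in = P_out/η = 20.8/0.861 = 24.1580 W.
P_loss = P_in − P_out = 24.1580 − 20.8 = 3.36 W.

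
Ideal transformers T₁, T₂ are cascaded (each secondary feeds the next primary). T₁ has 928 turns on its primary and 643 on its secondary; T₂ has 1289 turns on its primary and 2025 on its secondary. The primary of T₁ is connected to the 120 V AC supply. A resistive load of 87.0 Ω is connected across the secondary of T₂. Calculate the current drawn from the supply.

I_supply ≈ 1.63 A

After T₁: V = 120.00 × 643/928 = 83.147 V.
After T₂: V = 83.147 × 2025/1289 = 130.62 V.
I_load = 130.62/87.0 = 1.5014 A, so P_out = 130.62 × 1.5014 = 196.12 W.
All ideal ⇒ P_in = P_out, so I_supply = 196.12/120 = 1.63 A.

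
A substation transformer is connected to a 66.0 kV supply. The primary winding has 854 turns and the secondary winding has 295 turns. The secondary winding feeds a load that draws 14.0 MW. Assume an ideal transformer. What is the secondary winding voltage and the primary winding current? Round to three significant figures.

V_s = V_p × N_s/N_p = 66000 × 295/854 = 22799 V.
I_s = P/V_s = 1.40×10^7/22799 = 614.07 A.
I_p = I_s × N_s/N_p = 614.07 × 295/854 = 212 A.

V_s ≈ 22800 V, I_p ≈ 212 A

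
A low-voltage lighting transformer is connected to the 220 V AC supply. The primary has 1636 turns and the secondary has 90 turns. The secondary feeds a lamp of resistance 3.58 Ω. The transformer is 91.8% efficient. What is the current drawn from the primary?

I_p ≈ 0.203 A

V_s = 220 × 90/1636 = 12.103 V.
I_s = V_s/R = 12.103/3.58 = 3.3806 A.
P_out = V_s I_s = 12.103 × 3.3806 = 40.915 W.
P_in = P_out/η = 40.915/0.918 = 44.570 W.
I_p = P_in/V_p = 44.570/220 = 0.203 A.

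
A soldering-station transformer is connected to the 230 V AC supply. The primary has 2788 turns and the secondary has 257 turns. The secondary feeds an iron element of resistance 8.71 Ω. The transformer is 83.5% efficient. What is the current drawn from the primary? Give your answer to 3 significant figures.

I_p ≈ 0.269 A

V_s = 230 × 257/2788 = 21.202 V.
I_s = V_s/R = 21.202/8.71 = 2.4342 A.
P_out = V_s I_s = 21.202 × 2.4342 = 51.608 W.
P_in = P_out/η = 51.608/0.835 = 61.806 W.
I_p = P_in/V_p = 61.806/230 = 0.269 A.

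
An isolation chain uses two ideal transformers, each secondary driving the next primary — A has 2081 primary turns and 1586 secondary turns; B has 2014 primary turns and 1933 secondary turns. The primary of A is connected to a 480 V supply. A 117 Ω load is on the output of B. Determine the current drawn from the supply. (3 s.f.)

I_supply ≈ 2.20 A

Secondary of A: V = 480.00 × 1586/2081 = 365.82 V.
Secondary of B: V = 365.82 × 1933/2014 = 351.11 V.
I_load = 351.11/117 = 3.0010 A, so P_out = 351.11 × 3.0010 = 1053.7 W.
All ideal ⇒ P_in = P_out, so I_supply = 1053.7/480 = 2.20 A.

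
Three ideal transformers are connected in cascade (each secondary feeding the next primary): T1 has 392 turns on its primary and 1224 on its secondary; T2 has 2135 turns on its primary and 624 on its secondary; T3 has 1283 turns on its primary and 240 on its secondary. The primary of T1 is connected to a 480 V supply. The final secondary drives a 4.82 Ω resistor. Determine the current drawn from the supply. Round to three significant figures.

Secondary of T1: V = 480.00 × 1224/392 = 1498.8 V.
Secondary of T2: V = 1498.8 × 624/2135 = 438.05 V.
Secondary of T3: V = 438.05 × 240/1283 = 81.942 V.
I_load = 81.942/4.82 = 17.000 A, so P_out = 81.942 × 17.000 = 1393.1 W.
All ideal ⇒ P_in = P_out, so I_supply = 1393.1/480 = 2.90 A.

I_supply ≈ 2.90 A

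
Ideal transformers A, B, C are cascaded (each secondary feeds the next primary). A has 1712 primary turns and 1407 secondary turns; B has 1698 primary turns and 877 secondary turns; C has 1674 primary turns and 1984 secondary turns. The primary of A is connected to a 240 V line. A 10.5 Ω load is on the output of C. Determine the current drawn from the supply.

I_supply ≈ 5.78 A

After A: V = 240.00 × 1407/1712 = 197.24 V.
After B: V = 197.24 × 877/1698 = 101.87 V.
After C: V = 101.87 × 1984/1674 = 120.74 V.
I_load = 120.74/10.5 = 11.499 A, so P_out = 120.74 × 11.499 = 1388.4 W.
All ideal ⇒ P_in = P_out, so I_supply = 1388.4/240 = 5.78 A.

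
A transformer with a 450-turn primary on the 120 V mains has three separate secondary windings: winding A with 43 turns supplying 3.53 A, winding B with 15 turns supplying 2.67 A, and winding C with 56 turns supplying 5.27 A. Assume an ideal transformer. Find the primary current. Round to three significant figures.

I_p ≈ 1.08 A

V_A = 120 × 43/450 = 11.467 V; V_B = 120 × 15/450 = 4.0000 V; V_C = 120 × 56/450 = 14.933 V.
P_out = V_A I_A + V_B I_B + V_C I_C = 11.467×3.53 + 4.0000×2.67 + 14.933×5.27 = 40.477 + 10.680 + 78.699 = 129.86 W.
Ideal ⇒ P_in = P_out, so I_p = P_out/V_p = 129.86/120 = 1.08 A.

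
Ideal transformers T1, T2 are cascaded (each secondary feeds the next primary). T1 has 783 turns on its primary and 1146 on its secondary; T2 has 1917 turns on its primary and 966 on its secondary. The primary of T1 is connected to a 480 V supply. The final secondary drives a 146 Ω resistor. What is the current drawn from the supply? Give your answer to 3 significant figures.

After T1: V = 480.00 × 1146/783 = 702.53 V.
After T2: V = 702.53 × 966/1917 = 354.01 V.
I_load = 354.01/146 = 2.4247 A, so P_out = 354.01 × 2.4247 = 858.39 W.
All ideal ⇒ P_in = P_out, so I_supply = 858.39/480 = 1.79 A.

I_supply ≈ 1.79 A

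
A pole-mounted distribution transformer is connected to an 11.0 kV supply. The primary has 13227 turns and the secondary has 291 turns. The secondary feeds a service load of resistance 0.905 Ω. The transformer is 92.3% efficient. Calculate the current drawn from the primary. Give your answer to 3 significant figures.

V_s = 11000 × 291/13227 = 242.00 V.
I_s = V_s/R = 242.00/0.905 = 267.41 A.
P_out = V_s I_s = 242.00 × 267.41 = 64714 W.
P_in = P_out/η = 64714/0.923 = 70113 W.
I_p = P_in/V_p = 70113/11000 = 6.37 A.

I_p ≈ 6.37 A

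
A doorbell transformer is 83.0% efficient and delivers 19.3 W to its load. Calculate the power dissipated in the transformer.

P_in = P_out/η = 19.3/0.830 = 23.2530 W.
P_loss = P_in − P_out = 23.2530 − 19.3 = 3.95 W.

P_loss ≈ 3.95 W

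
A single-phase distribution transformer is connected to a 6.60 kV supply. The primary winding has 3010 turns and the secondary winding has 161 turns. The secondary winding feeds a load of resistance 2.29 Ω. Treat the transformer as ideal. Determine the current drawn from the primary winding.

V_s = V_p × N_s/N_p = 6600 × 161/3010 = 353.02 V.
I_s = V_s/R = 353.02/2.29 = 154.16 A.
For an ideal transformer I_p N_p = I_s N_s, so I_p = 154.16 × 161/3010 = 8.25 A.

I_p ≈ 8.25 A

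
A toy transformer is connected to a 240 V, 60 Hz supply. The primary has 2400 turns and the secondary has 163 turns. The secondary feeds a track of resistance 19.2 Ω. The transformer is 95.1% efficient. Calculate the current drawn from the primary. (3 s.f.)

V_s = 240 × 163/2400 = 16.300 V.
I_s = V_s/R = 16.300/19.2 = 0.84896 A.
P_out = V_s I_s = 16.300 × 0.84896 = 13.838 W.
P_in = P_out/η = 13.838/0.951 = 14.551 W.
I_p = P_in/V_p = 14.551/240 = 0.0606 A.

I_p ≈ 0.0606 A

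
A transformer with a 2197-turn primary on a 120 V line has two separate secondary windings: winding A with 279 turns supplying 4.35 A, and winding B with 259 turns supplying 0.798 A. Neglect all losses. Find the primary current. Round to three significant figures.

I_p ≈ 0.646 A

V_A = 120 × 279/2197 = 15.239 V; V_B = 120 × 259/2197 = 14.147 V.
P_out = V_A I_A + V_B I_B = 15.239×4.35 + 14.147×0.798 = 66.289 + 11.289 = 77.578 W.
Ideal ⇒ P_in = P_out, so I_p = P_out/V_p = 77.578/120 = 0.646 A.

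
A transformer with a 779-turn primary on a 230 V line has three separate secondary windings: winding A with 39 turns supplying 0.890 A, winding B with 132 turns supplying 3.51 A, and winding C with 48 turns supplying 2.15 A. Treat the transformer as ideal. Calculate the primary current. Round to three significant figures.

V_A = 230 × 39/779 = 11.515 V; V_B = 230 × 132/779 = 38.973 V; V_C = 230 × 48/779 = 14.172 V.
P_out = V_A I_A + V_B I_B + V_C I_C = 11.515×0.890 + 38.973×3.51 + 14.172×2.15 = 10.248 + 136.80 + 30.470 = 177.51 W.
Ideal ⇒ P_in = P_out, so I_p = P_out/V_p = 177.51/230 = 0.772 A.

I_p ≈ 0.772 A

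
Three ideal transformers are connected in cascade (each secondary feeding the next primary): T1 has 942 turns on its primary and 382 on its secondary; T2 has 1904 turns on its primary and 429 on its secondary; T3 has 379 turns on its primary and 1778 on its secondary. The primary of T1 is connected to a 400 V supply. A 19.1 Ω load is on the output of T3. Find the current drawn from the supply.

Secondary of T1: V = 400.00 × 382/942 = 162.21 V.
Secondary of T2: V = 162.21 × 429/1904 = 36.548 V.
Secondary of T3: V = 36.548 × 1778/379 = 171.46 V.
I_load = 171.46/19.1 = 8.9768 A, so P_out = 171.46 × 8.9768 = 1539.1 W.
All ideal ⇒ P_in = P_out, so I_supply = 1539.1/400 = 3.85 A.

I_supply ≈ 3.85 A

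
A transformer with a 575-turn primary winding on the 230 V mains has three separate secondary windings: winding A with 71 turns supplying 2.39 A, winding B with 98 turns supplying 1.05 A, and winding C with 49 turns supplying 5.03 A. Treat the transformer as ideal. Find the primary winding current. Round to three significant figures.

I_p ≈ 0.903 A

V_A = 230 × 71/575 = 28.400 V; V_B = 230 × 98/575 = 39.200 V; V_C = 230 × 49/575 = 19.600 V.
P_out = V_A I_A + V_B I_B + V_C I_C = 28.400×2.39 + 39.200×1.05 + 19.600×5.03 = 67.876 + 41.160 + 98.588 = 207.62 W.
Ideal ⇒ P_in = P_out, so I_p = P_out/V_p = 207.62/230 = 0.903 A.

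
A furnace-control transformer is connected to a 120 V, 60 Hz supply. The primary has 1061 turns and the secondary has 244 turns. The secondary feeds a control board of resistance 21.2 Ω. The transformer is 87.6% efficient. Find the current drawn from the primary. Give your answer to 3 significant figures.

I_p ≈ 0.342 A

V_s = 120 × 244/1061 = 27.597 V.
I_s = V_s/R = 27.597/21.2 = 1.3017 A.
P_out = V_s I_s = 27.597 × 1.3017 = 35.923 W.
P_in = P_out/η = 35.923/0.876 = 41.008 W.
I_p = P_in/V_p = 41.008/120 = 0.342 A.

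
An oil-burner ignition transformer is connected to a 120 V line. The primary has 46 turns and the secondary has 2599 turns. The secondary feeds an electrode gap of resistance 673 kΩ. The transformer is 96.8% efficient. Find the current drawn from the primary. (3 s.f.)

I_p ≈ 0.588 A

V_s = 120 × 2599/46 = 6780.0 V.
I_s = V_s/R = 6780.0/673000 = 0.010074 A.
P_out = V_s I_s = 6780.0 × 0.010074 = 68.304 W.
P_in = P_out/η = 68.304/0.968 = 70.562 W.
I_p = P_in/V_p = 70.562/120 = 0.588 A.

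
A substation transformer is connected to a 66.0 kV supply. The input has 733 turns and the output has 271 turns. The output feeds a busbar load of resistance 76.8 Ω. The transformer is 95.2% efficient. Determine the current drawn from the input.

I_in ≈ 123 A

V_out = 66000 × 271/733 = 24401 V.
I_out = V_out/R = 24401/76.8 = 317.72 A.
P_out = V_out I_out = 24401 × 317.72 = 7.7528×10^6 W.
P_in = P_out/η = 7.7528×10^6/0.952 = 8.1437×10^6 W.
I_in = P_in/V_in = 8.1437×10^6/66000 = 123 A.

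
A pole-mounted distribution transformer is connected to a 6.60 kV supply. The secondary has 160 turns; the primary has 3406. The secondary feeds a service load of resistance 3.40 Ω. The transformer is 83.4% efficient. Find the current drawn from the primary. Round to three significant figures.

V_s = 6600 × 160/3406 = 310.04 V.
I_s = V_s/R = 310.04/3.40 = 91.189 A.
P_out = V_s I_s = 310.04 × 91.189 = 28272 W.
P_in = P_out/η = 28272/0.834 = 33900 W.
I_p = P_in/V_p = 33900/6600 = 5.14 A.

I_p ≈ 5.14 A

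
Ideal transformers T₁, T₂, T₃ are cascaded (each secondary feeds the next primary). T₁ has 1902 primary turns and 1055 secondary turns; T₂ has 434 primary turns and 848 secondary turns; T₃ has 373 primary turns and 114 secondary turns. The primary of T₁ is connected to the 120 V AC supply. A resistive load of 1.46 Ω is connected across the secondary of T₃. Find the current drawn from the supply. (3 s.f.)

Secondary of T₁: V = 120.00 × 1055/1902 = 66.562 V.
Secondary of T₂: V = 66.562 × 848/434 = 130.06 V.
Secondary of T₃: V = 130.06 × 114/373 = 39.749 V.
I_load = 39.749/1.46 = 27.225 A, so P_out = 39.749 × 27.225 = 1082.2 W.
All ideal ⇒ P_in = P_out, so I_supply = 1082.2/120 = 9.02 A.

I_supply ≈ 9.02 A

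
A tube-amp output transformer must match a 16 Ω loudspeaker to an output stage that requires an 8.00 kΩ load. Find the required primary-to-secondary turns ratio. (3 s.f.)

Z_p/Z_s = (N_p/N_s)², so N_p/N_s = √(8000/16) = √500 = 22.4.

N_p/N_s ≈ 22.4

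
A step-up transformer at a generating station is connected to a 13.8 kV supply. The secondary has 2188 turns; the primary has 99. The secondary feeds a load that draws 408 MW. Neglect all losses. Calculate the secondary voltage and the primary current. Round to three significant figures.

V_s = V_p × N_s/N_p = 13800 × 2188/99 = 304990 V.
I_s = P/V_s = 4.08×10^8/304990 = 1337.7 A.
I_p = I_s × N_s/N_p = 1337.7 × 2188/99 = 29600 A.

V_s ≈ 305000 V, I_p ≈ 29600 A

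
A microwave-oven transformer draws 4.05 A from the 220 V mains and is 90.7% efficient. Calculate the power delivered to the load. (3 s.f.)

P_in = V_p I_p = 220 × 4.05 = 891.00 W.
P_out = η P_in = 0.907 × 891.00 = 808 W.

P_out ≈ 808 W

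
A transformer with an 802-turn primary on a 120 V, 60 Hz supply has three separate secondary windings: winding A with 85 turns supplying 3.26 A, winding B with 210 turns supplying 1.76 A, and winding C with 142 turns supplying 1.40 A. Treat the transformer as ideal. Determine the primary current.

I_p ≈ 1.05 A

V_A = 120 × 85/802 = 12.718 V; V_B = 120 × 210/802 = 31.421 V; V_C = 120 × 142/802 = 21.247 V.
P_out = V_A I_A + V_B I_B + V_C I_C = 12.718×3.26 + 31.421×1.76 + 21.247×1.40 = 41.461 + 55.302 + 29.746 = 126.51 W.
Ideal ⇒ P_in = P_out, so I_p = P_out/V_p = 126.51/120 = 1.05 A.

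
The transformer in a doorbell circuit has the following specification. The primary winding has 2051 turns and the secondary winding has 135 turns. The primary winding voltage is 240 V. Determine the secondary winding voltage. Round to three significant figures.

V_s/V_p = N_s/N_p, so V_s = 240 × 135/2051 = 15.8 V.

V_s ≈ 15.8 V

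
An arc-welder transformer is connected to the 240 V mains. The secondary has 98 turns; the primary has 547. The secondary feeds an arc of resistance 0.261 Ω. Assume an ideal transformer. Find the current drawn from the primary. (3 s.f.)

I_p ≈ 29.5 A

V_s = V_p × N_s/N_p = 240 × 98/547 = 42.998 V.
I_s = V_s/R = 42.998/0.261 = 164.74 A.
For an ideal transformer I_p N_p = I_s N_s, so I_p = 164.74 × 98/547 = 29.5 A.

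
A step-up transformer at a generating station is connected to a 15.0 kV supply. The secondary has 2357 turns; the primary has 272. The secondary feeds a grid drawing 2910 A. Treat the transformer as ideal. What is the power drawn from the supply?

I_p = I_s × N_s/N_p = 2910 × 2357/272 = 25216 A.
P = V_p I_p = 15000 × 25216 = 3.78×10^8 W.

P ≈ 3.78×10^8 W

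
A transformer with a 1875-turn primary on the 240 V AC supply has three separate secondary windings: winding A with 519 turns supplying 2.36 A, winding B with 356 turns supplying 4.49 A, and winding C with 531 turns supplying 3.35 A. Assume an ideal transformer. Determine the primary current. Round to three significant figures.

V_A = 240 × 519/1875 = 66.432 V; V_B = 240 × 356/1875 = 45.568 V; V_C = 240 × 531/1875 = 67.968 V.
P_out = V_A I_A + V_B I_B + V_C I_C = 66.432×2.36 + 45.568×4.49 + 67.968×3.35 = 156.78 + 204.60 + 227.69 = 589.07 W.
Ideal ⇒ P_in = P_out, so I_p = P_out/V_p = 589.07/240 = 2.45 A.

I_p ≈ 2.45 A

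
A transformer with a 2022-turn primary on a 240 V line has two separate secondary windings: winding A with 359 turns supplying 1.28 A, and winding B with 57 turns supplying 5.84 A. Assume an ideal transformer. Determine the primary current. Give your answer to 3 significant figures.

I_p ≈ 0.392 A

V_A = 240 × 359/2022 = 42.611 V; V_B = 240 × 57/2022 = 6.7656 V.
P_out = V_A I_A + V_B I_B = 42.611×1.28 + 6.7656×5.84 = 54.542 + 39.511 = 94.053 W.
Ideal ⇒ P_in = P_out, so I_p = P_out/V_p = 94.053/240 = 0.392 A.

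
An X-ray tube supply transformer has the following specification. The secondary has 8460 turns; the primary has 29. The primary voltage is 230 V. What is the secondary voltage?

V_s ≈ 67100 V

V_s/V_p = N_s/N_p, so V_s = 230 × 8460/29 = 67100 V.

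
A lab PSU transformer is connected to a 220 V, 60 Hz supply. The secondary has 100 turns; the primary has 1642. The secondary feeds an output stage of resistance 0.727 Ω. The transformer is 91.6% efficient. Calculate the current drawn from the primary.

V_s = 220 × 100/1642 = 13.398 V.
I_s = V_s/R = 13.398/0.727 = 18.430 A.
P_out = V_s I_s = 13.398 × 18.430 = 246.92 W.
P_in = P_out/η = 246.92/0.916 = 269.57 W.
I_p = P_in/V_p = 269.57/220 = 1.23 A.

I_p ≈ 1.23 A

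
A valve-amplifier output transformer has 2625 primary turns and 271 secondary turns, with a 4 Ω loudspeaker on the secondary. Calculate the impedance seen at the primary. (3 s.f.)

Z_p ≈ 375 Ω

Z_p = (N_p/N_s)² × Z_s = (2625/271)² × 4 = 375 Ω.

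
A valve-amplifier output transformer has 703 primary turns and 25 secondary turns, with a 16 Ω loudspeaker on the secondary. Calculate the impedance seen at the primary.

Z_p ≈ 12700 Ω

Z_p = (N_p/N_s)² × Z_s = (703/25)² × 16 = 12700 Ω.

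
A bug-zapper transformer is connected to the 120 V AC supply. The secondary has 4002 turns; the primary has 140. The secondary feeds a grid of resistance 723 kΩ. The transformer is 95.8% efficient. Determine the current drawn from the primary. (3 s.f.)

V_s = 120 × 4002/140 = 3430.3 V.
I_s = V_s/R = 3430.3/723000 = 0.0047445 A.
P_out = V_s I_s = 3430.3 × 0.0047445 = 16.275 W.
P_in = P_out/η = 16.275/0.958 = 16.989 W.
I_p = P_in/V_p = 16.989/120 = 0.142 A.

I_p ≈ 0.142 A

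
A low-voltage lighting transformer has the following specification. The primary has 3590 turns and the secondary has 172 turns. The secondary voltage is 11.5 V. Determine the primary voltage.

V_p ≈ 240 V

V_p/V_s = N_p/N_s, so V_p = 11.5 × 3590/172 = 240 V.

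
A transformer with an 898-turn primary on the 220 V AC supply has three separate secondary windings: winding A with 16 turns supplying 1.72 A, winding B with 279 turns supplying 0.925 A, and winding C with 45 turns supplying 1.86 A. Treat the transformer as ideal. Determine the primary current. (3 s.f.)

I_p ≈ 0.411 A

V_A = 220 × 16/898 = 3.9198 V; V_B = 220 × 279/898 = 68.352 V; V_C = 220 × 45/898 = 11.024 V.
P_out = V_A I_A + V_B I_B + V_C I_C = 3.9198×1.72 + 68.352×0.925 + 11.024×1.86 = 6.7421 + 63.226 + 20.506 = 90.473 W.
Ideal ⇒ P_in = P_out, so I_p = P_out/V_p = 90.473/220 = 0.411 A.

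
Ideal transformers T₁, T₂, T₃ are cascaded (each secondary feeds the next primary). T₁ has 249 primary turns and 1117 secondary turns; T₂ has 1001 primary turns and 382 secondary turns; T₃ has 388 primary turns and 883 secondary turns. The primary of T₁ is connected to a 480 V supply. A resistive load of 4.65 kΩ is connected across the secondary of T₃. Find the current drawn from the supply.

After T₁: V = 480.00 × 1117/249 = 2153.3 V.
After T₂: V = 2153.3 × 382/1001 = 821.72 V.
After T₃: V = 821.72 × 883/388 = 1870.1 V.
I_load = 1870.1/4650 = 0.40216 A, so P_out = 1870.1 × 0.40216 = 752.06 W.
All ideal ⇒ P_in = P_out, so I_supply = 752.06/480 = 1.57 A.

I_supply ≈ 1.57 A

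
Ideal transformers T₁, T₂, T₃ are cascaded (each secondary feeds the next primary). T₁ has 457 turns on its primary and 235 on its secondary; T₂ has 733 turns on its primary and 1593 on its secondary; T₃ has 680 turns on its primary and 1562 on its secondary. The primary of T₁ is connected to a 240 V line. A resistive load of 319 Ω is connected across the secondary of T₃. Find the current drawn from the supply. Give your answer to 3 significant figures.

Secondary of T₁: V = 240.00 × 235/457 = 123.41 V.
Secondary of T₂: V = 123.41 × 1593/733 = 268.21 V.
Secondary of T₃: V = 268.21 × 1562/680 = 616.09 V.
I_load = 616.09/319 = 1.9313 A, so P_out = 616.09 × 1.9313 = 1189.9 W.
All ideal ⇒ P_in = P_out, so I_supply = 1189.9/240 = 4.96 A.

I_supply ≈ 4.96 A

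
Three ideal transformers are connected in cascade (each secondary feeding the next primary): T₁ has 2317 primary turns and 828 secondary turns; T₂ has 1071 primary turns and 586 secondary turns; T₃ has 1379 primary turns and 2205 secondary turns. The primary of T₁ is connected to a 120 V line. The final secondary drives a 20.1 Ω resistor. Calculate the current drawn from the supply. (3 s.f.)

I_supply ≈ 0.584 A

After T₁: V = 120.00 × 828/2317 = 42.883 V.
After T₂: V = 42.883 × 586/1071 = 23.464 V.
After T₃: V = 23.464 × 2205/1379 = 37.518 V.
I_load = 37.518/20.1 = 1.8666 A, so P_out = 37.518 × 1.8666 = 70.029 W.
All ideal ⇒ P_in = P_out, so I_supply = 70.029/120 = 0.584 A.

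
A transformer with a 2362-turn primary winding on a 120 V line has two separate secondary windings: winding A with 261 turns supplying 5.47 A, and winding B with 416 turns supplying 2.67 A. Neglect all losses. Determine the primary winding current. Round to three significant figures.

V_A = 120 × 261/2362 = 13.260 V; V_B = 120 × 416/2362 = 21.135 V.
P_out = V_A I_A + V_B I_B = 13.260×5.47 + 21.135×2.67 = 72.532 + 56.429 = 128.96 W.
Ideal ⇒ P_in = P_out, so I_p = P_out/V_p = 128.96/120 = 1.07 A.

I_p ≈ 1.07 A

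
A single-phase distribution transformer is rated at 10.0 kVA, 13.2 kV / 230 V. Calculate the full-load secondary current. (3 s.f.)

I_s = S/V_s = 10000/230 = 43.5 A.

I_s ≈ 43.5 A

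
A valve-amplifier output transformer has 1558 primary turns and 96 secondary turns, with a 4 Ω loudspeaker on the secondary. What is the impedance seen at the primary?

Z_p ≈ 1050 Ω

Z_p = (N_p/N_s)² × Z_s = (1558/96)² × 4 = 1050 Ω.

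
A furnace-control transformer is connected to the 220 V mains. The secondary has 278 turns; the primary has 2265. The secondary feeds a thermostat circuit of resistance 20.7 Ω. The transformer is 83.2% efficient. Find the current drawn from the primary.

I_p ≈ 0.192 A

V_s = 220 × 278/2265 = 27.002 V.
I_s = V_s/R = 27.002/20.7 = 1.3045 A.
P_out = V_s I_s = 27.002 × 1.3045 = 35.223 W.
P_in = P_out/η = 35.223/0.832 = 42.336 W.
I_p = P_in/V_p = 42.336/220 = 0.192 A.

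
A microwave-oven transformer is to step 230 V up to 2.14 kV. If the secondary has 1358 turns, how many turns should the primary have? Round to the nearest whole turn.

N_p/N_s = V_p/V_s, so N_p = 1358 × 230/2140 = 146.0 ≈ 146 turns.

N_p = 146 turns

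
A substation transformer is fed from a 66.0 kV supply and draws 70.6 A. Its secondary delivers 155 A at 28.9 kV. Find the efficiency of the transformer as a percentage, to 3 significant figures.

P_in = 66000 × 70.6 = 4.65960×10^6 W.
P_out = 28900 × 155 = 4.47950×10^6 W.
η = P_out/P_in = 4.47950×10^6/(4.65960×10^6) = 0.961.

η ≈ 96.1%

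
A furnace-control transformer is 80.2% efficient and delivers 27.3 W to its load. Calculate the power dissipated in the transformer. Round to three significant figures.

P_loss ≈ 6.74 W

P_in = P_out/η = 27.3/0.802 = 34.0399 W.
P_loss = P_in − P_out = 34.0399 − 27.3 = 6.74 W.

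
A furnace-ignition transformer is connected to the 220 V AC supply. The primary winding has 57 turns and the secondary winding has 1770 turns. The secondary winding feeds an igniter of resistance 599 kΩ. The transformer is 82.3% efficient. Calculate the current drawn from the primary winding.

I_p ≈ 0.430 A

V_s = 220 × 1770/57 = 6831.6 V.
I_s = V_s/R = 6831.6/599000 = 0.011405 A.
P_out = V_s I_s = 6831.6 × 0.011405 = 77.914 W.
P_in = P_out/η = 77.914/0.823 = 94.671 W.
I_p = P_in/V_p = 94.671/220 = 0.430 A.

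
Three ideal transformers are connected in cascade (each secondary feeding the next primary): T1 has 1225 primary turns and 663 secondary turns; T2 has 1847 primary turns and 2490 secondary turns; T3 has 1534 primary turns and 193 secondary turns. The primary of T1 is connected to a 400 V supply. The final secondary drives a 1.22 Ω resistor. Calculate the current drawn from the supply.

After T1: V = 400.00 × 663/1225 = 216.49 V.
After T2: V = 216.49 × 2490/1847 = 291.86 V.
After T3: V = 291.86 × 193/1534 = 36.720 V.
I_load = 36.720/1.22 = 30.098 A, so P_out = 36.720 × 30.098 = 1105.2 W.
All ideal ⇒ P_in = P_out, so I_supply = 1105.2/400 = 2.76 A.

I_supply ≈ 2.76 A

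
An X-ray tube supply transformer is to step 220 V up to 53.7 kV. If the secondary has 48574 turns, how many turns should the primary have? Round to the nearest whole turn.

N_p/N_s = V_p/V_s, so N_p = 48574 × 220/53700 = 199.0 ≈ 199 turns.

N_p = 199 turns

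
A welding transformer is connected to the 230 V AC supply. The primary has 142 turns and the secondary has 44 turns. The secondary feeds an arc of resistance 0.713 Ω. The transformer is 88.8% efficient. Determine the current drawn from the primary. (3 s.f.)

V_s = 230 × 44/142 = 71.268 V.
I_s = V_s/R = 71.268/0.713 = 99.955 A.
P_out = V_s I_s = 71.268 × 99.955 = 7123.5 W.
P_in = P_out/η = 7123.5/0.888 = 8022.0 W.
I_p = P_in/V_p = 8022.0/230 = 34.9 A.

I_p ≈ 34.9 A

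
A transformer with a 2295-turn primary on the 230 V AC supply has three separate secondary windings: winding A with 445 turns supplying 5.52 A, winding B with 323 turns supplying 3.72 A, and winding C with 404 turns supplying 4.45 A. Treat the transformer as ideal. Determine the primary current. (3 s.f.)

V_A = 230 × 445/2295 = 44.597 V; V_B = 230 × 323/2295 = 32.370 V; V_C = 230 × 404/2295 = 40.488 V.
P_out = V_A I_A + V_B I_B + V_C I_C = 44.597×5.52 + 32.370×3.72 + 40.488×4.45 = 246.18 + 120.42 + 180.17 = 546.76 W.
Ideal ⇒ P_in = P_out, so I_p = P_out/V_p = 546.76/230 = 2.38 A.

I_p ≈ 2.38 A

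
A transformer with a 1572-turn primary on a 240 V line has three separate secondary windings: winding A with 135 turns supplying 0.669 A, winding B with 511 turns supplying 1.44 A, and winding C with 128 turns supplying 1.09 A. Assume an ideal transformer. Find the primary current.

V_A = 240 × 135/1572 = 20.611 V; V_B = 240 × 511/1572 = 78.015 V; V_C = 240 × 128/1572 = 19.542 V.
P_out = V_A I_A + V_B I_B + V_C I_C = 20.611×0.669 + 78.015×1.44 + 19.542×1.09 = 13.789 + 112.34 + 21.301 = 147.43 W.
Ideal ⇒ P_in = P_out, so I_p = P_out/V_p = 147.43/240 = 0.614 A.

I_p ≈ 0.614 A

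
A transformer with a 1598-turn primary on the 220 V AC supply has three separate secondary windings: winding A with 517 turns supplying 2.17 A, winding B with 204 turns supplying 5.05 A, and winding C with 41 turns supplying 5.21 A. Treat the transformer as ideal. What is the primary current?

V_A = 220 × 517/1598 = 71.176 V; V_B = 220 × 204/1598 = 28.085 V; V_C = 220 × 41/1598 = 5.6446 V.
P_out = V_A I_A + V_B I_B + V_C I_C = 71.176×2.17 + 28.085×5.05 + 5.6446×5.21 = 154.45 + 141.83 + 29.408 = 325.69 W.
Ideal ⇒ P_in = P_out, so I_p = P_out/V_p = 325.69/220 = 1.48 A.

I_p ≈ 1.48 A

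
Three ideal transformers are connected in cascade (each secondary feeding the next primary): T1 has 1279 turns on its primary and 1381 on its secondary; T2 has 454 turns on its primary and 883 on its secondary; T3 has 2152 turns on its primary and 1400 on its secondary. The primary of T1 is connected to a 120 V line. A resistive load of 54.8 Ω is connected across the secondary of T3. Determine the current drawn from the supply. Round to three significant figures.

I_supply ≈ 4.09 A

Secondary of T1: V = 120.00 × 1381/1279 = 129.57 V.
Secondary of T2: V = 129.57 × 883/454 = 252.01 V.
Secondary of T3: V = 252.01 × 1400/2152 = 163.94 V.
I_load = 163.94/54.8 = 2.9917 A, so P_out = 163.94 × 2.9917 = 490.47 W.
All ideal ⇒ P_in = P_out, so I_supply = 490.47/120 = 4.09 A.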